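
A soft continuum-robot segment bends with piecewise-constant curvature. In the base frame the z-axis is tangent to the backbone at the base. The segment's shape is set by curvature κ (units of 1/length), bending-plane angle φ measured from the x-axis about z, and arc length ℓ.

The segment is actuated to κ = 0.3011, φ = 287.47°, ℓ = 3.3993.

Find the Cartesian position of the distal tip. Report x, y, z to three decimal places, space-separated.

θ = κ·ℓ = 0.3011 × 3.3993 = 1.02353 rad
ρ = (1 − cos θ)/κ = (1 − 0.52036)/0.3011 = 1.59297
z = sin θ / κ = 0.85395/0.3011 = 2.83610
x = ρ cos φ = 1.59297 × cos(287.47°) = 0.47822
y = ρ sin φ = 1.59297 × sin(287.47°) = -1.51950

0.478 -1.519 2.836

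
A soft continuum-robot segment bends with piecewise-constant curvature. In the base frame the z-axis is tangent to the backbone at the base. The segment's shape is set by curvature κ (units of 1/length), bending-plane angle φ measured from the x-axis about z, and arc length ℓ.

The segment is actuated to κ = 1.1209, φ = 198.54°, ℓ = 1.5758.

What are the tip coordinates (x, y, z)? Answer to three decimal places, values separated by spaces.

-1.010 -0.339 0.875

θ = κ·ℓ = 1.1209 × 1.5758 = 1.76631 rad
ρ = (1 − cos θ)/κ = (1 − -0.19427)/1.1209 = 1.06546
z = sin θ / κ = 0.98095/1.1209 = 0.87514
x = ρ cos φ = 1.06546 × cos(198.54°) = -1.01017
y = ρ sin φ = 1.06546 × sin(198.54°) = -0.33878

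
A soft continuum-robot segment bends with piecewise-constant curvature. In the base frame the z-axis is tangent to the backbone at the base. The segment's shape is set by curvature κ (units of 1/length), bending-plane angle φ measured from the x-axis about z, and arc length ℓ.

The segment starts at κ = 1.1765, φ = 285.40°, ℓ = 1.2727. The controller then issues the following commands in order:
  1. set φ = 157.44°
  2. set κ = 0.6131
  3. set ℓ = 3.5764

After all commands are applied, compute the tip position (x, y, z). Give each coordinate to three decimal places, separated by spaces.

initial: κ=1.1765, φ=285.40°, ℓ=1.2727
cmd 1: set φ=157.44° → (κ,φ,ℓ)=(1.1765,157.44°,1.2727) → tip=(-0.7273,0.3022,0.8477)
cmd 2: set κ=0.6131 → (κ,φ,ℓ)=(0.6131,157.44°,1.2727) → tip=(-0.4357,0.1810,1.1474)
cmd 3: set ℓ=3.5764 → (κ,φ,ℓ)=(0.6131,157.44°,3.5764) → tip=(-2.3837,0.9903,1.3257)

-2.384 0.990 1.326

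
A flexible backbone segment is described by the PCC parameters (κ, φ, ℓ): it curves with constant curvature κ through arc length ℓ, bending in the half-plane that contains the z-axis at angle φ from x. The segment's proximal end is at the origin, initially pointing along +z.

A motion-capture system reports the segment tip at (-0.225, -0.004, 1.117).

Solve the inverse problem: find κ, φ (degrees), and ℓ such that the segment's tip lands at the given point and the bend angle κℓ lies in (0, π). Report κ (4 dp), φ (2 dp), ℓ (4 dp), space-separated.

0.3467 181.02 1.1470

ρ = √(x²+y²) = √(-0.225² + -0.004²) = 0.22504
φ = atan2(y, x) mod 360° = atan2(-0.004, -0.225) = 181.0185°
|p|² = ρ² + z² = 0.22504² + 1.117² = 1.29833
κ = 2ρ / |p|² = 2×0.22504 / 1.29833 = 0.34665
θ = 2·atan2(ρ, z) = 2·atan2(0.22504, 1.117) = 0.39761 rad
ℓ = θ/κ = 0.39761/0.34665 = 1.14698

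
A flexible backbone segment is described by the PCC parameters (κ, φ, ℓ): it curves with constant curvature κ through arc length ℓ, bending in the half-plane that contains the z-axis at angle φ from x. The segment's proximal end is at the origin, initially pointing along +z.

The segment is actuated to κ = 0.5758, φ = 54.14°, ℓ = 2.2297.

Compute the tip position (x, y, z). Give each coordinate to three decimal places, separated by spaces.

θ = κ·ℓ = 0.5758 × 2.2297 = 1.28386 rad
ρ = (1 − cos θ)/κ = (1 − 0.28301)/0.5758 = 1.24520
z = sin θ / κ = 0.95912/0.5758 = 1.66571
x = ρ cos φ = 1.24520 × cos(54.14°) = 0.72945
y = ρ sin φ = 1.24520 × sin(54.14°) = 1.00917

0.729 1.009 1.666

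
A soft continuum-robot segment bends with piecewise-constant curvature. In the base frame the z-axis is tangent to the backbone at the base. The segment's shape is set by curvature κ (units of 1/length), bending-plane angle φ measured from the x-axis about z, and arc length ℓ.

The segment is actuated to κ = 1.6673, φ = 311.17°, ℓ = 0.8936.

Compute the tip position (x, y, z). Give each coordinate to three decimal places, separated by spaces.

0.363 -0.415 0.598

θ = κ·ℓ = 1.6673 × 0.8936 = 1.48990 rad
ρ = (1 − cos θ)/κ = (1 − 0.08081)/1.6673 = 0.55131
z = sin θ / κ = 0.99673/1.6673 = 0.59781
x = ρ cos φ = 0.55131 × cos(311.17°) = 0.36292
y = ρ sin φ = 0.55131 × sin(311.17°) = -0.41500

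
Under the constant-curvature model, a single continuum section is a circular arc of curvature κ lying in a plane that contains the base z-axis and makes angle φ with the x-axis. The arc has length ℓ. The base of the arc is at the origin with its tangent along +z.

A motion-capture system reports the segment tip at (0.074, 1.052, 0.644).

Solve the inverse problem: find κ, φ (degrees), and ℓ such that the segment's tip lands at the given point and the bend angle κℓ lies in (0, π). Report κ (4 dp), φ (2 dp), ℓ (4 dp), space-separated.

ρ = √(x²+y²) = √(0.074² + 1.052²) = 1.05460
φ = atan2(y, x) mod 360° = atan2(1.052, 0.074) = 85.9763°
|p|² = ρ² + z² = 1.05460² + 0.644² = 1.52692
κ = 2ρ / |p|² = 2×1.05460 / 1.52692 = 1.38135
θ = 2·atan2(ρ, z) = 2·atan2(1.05460, 0.644) = 2.04515 rad
ℓ = θ/κ = 2.04515/1.38135 = 1.48055

1.3813 85.98 1.4806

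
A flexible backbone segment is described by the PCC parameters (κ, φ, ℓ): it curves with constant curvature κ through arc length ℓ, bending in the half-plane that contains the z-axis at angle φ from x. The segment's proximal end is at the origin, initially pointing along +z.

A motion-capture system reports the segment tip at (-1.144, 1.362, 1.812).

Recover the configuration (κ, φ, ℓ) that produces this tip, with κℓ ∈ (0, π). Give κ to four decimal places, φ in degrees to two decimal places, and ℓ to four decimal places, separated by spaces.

0.5518 130.03 2.8132

ρ = √(x²+y²) = √(-1.144² + 1.362²) = 1.77870
φ = atan2(y, x) mod 360° = atan2(1.362, -1.144) = 130.0283°
|p|² = ρ² + z² = 1.77870² + 1.812² = 6.44712
κ = 2ρ / |p|² = 2×1.77870 / 6.44712 = 0.55178
θ = 2·atan2(ρ, z) = 2·atan2(1.77870, 1.812) = 1.55225 rad
ℓ = θ/κ = 1.55225/0.55178 = 2.81316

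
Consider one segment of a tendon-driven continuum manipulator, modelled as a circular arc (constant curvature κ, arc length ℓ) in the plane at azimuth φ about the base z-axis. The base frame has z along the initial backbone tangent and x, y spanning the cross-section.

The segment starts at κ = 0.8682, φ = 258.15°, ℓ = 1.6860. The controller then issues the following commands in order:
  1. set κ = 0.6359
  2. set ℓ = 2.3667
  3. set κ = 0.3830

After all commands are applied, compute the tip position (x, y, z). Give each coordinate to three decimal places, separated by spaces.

-0.206 -0.980 2.056

initial: κ=0.8682, φ=258.15°, ℓ=1.6860
cmd 1: set κ=0.6359 → (κ,φ,ℓ)=(0.6359,258.15°,1.6860) → tip=(-0.1685,-0.8030,1.3811)
cmd 2: set ℓ=2.3667 → (κ,φ,ℓ)=(0.6359,258.15°,2.3667) → tip=(-0.3017,-1.4378,1.5692)
cmd 3: set κ=0.3830 → (κ,φ,ℓ)=(0.3830,258.15°,2.3667) → tip=(-0.2056,-0.9798,2.0557)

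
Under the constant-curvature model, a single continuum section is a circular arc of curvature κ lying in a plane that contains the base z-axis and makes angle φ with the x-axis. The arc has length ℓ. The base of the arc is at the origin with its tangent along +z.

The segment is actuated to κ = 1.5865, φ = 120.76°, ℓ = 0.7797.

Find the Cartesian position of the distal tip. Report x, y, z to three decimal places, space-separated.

θ = κ·ℓ = 1.5865 × 0.7797 = 1.23699 rad
ρ = (1 − cos θ)/κ = (1 − 0.32764)/1.5865 = 0.42380
z = sin θ / κ = 0.94480/1.5865 = 0.59553
x = ρ cos φ = 0.42380 × cos(120.76°) = -0.21675
y = ρ sin φ = 0.42380 × sin(120.76°) = 0.36418

-0.217 0.364 0.596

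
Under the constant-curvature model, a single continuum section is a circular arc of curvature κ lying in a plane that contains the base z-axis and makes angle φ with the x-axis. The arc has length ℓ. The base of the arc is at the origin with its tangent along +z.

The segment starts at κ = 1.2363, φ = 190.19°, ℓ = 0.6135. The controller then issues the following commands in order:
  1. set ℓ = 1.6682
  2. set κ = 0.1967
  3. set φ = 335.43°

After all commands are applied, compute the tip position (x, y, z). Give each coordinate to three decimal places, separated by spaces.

initial: κ=1.2363, φ=190.19°, ℓ=0.6135
cmd 1: set ℓ=1.6682 → (κ,φ,ℓ)=(1.2363,190.19°,1.6682) → tip=(-1.1719,-0.2106,0.7131)
cmd 2: set κ=0.1967 → (κ,φ,ℓ)=(0.1967,190.19°,1.6682) → tip=(-0.2670,-0.0480,1.6384)
cmd 3: set φ=335.43° → (κ,φ,ℓ)=(0.1967,335.43°,1.6682) → tip=(0.2467,-0.1128,1.6384)

0.247 -0.113 1.638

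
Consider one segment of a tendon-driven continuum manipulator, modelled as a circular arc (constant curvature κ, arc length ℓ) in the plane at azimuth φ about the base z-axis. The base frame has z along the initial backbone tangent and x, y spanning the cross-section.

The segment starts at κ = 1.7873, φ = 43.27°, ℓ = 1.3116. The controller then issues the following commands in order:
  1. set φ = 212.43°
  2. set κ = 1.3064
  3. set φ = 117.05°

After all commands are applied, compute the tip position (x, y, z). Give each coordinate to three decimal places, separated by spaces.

-0.398 0.779 0.758

initial: κ=1.7873, φ=43.27°, ℓ=1.3116
cmd 1: set φ=212.43° → (κ,φ,ℓ)=(1.7873,212.43°,1.3116) → tip=(-0.8022,-0.5097,0.4003)
cmd 2: set κ=1.3064 → (κ,φ,ℓ)=(1.3064,212.43°,1.3116) → tip=(-0.7380,-0.4689,0.7577)
cmd 3: set φ=117.05° → (κ,φ,ℓ)=(1.3064,117.05°,1.3116) → tip=(-0.3976,0.7787,0.7577)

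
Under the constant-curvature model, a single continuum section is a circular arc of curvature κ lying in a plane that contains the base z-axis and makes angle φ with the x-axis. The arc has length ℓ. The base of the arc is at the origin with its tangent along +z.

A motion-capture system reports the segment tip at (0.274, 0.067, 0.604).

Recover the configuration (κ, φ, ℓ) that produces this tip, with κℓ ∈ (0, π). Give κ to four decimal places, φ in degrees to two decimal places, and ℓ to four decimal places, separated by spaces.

ρ = √(x²+y²) = √(0.274² + 0.067²) = 0.28207
φ = atan2(y, x) mod 360° = atan2(0.067, 0.274) = 13.7407°
|p|² = ρ² + z² = 0.28207² + 0.604² = 0.44438
κ = 2ρ / |p|² = 2×0.28207 / 0.44438 = 1.26951
θ = 2·atan2(ρ, z) = 2·atan2(0.28207, 0.604) = 0.87381 rad
ℓ = θ/κ = 0.87381/1.26951 = 0.68831

1.2695 13.74 0.6883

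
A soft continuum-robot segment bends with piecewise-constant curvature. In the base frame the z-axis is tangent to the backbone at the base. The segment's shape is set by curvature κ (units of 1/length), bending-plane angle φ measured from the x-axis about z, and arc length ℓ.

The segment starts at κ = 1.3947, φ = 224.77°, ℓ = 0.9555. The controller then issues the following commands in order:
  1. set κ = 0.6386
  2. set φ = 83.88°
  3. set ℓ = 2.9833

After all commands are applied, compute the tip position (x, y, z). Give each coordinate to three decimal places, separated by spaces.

initial: κ=1.3947, φ=224.77°, ℓ=0.9555
cmd 1: set κ=0.6386 → (κ,φ,ℓ)=(0.6386,224.77°,0.9555) → tip=(-0.2006,-0.1990,0.8973)
cmd 2: set φ=83.88° → (κ,φ,ℓ)=(0.6386,83.88°,0.9555) → tip=(0.0301,0.2810,0.8973)
cmd 3: set ℓ=2.9833 → (κ,φ,ℓ)=(0.6386,83.88°,2.9833) → tip=(0.2217,2.0679,1.4792)

0.222 2.068 1.479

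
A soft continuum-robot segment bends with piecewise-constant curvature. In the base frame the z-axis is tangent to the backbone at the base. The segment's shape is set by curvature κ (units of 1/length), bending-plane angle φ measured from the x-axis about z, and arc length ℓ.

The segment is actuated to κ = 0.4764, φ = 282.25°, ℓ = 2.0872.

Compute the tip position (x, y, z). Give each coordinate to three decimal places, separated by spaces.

0.203 -0.933 1.760

θ = κ·ℓ = 0.4764 × 2.0872 = 0.99434 rad
ρ = (1 − cos θ)/κ = (1 − 0.54505)/0.4764 = 0.95497
z = sin θ / κ = 0.83840/0.4764 = 1.75987
x = ρ cos φ = 0.95497 × cos(282.25°) = 0.20262
y = ρ sin φ = 0.95497 × sin(282.25°) = -0.93322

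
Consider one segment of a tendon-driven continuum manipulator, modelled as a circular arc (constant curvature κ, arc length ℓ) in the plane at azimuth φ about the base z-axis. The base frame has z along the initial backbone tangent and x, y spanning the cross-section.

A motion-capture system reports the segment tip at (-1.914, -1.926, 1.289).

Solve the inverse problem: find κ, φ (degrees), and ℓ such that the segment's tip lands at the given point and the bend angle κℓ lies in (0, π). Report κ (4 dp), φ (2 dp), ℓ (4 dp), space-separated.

ρ = √(x²+y²) = √(-1.914² + -1.926²) = 2.71530
φ = atan2(y, x) mod 360° = atan2(-1.926, -1.914) = 225.1790°
|p|² = ρ² + z² = 2.71530² + 1.289² = 9.03439
κ = 2ρ / |p|² = 2×2.71530 / 9.03439 = 0.60110
θ = 2·atan2(ρ, z) = 2·atan2(2.71530, 1.289) = 2.25516 rad
ℓ = θ/κ = 2.25516/0.60110 = 3.75170

0.6011 225.18 3.7517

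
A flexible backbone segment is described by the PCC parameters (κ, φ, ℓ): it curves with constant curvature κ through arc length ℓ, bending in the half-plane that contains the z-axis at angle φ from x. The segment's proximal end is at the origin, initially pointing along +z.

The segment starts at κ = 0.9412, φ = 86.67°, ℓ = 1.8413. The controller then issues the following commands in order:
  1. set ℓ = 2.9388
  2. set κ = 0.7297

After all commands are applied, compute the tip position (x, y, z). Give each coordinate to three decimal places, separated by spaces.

0.123 2.111 1.151

initial: κ=0.9412, φ=86.67°, ℓ=1.8413
cmd 1: set ℓ=2.9388 → (κ,φ,ℓ)=(0.9412,86.67°,2.9388) → tip=(0.1191,2.0474,0.3897)
cmd 2: set κ=0.7297 → (κ,φ,ℓ)=(0.7297,86.67°,2.9388) → tip=(0.1228,2.1106,1.1511)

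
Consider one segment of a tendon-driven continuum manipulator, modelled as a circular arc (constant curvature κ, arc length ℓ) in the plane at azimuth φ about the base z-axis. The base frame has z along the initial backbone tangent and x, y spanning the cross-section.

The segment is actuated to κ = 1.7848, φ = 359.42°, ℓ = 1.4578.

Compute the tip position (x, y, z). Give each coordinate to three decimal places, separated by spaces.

1.041 -0.011 0.288

θ = κ·ℓ = 1.7848 × 1.4578 = 2.60188 rad
ρ = (1 − cos θ)/κ = (1 − -0.85786)/1.7848 = 1.04093
z = sin θ / κ = 0.51389/1.7848 = 0.28792
x = ρ cos φ = 1.04093 × cos(359.42°) = 1.04088
y = ρ sin φ = 1.04093 × sin(359.42°) = -0.01054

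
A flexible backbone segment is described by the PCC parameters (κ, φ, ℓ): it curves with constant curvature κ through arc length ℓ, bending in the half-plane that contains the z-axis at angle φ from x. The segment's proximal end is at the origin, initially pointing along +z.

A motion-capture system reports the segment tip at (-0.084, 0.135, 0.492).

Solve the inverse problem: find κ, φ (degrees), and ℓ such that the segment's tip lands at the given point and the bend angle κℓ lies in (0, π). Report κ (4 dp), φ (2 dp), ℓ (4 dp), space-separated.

1.1895 121.89 0.5256

ρ = √(x²+y²) = √(-0.084² + 0.135²) = 0.15900
φ = atan2(y, x) mod 360° = atan2(0.135, -0.084) = 121.8908°
|p|² = ρ² + z² = 0.15900² + 0.492² = 0.26734
κ = 2ρ / |p|² = 2×0.15900 / 0.26734 = 1.18947
θ = 2·atan2(ρ, z) = 2·atan2(0.15900, 0.492) = 0.62515 rad
ℓ = θ/κ = 0.62515/1.18947 = 0.52557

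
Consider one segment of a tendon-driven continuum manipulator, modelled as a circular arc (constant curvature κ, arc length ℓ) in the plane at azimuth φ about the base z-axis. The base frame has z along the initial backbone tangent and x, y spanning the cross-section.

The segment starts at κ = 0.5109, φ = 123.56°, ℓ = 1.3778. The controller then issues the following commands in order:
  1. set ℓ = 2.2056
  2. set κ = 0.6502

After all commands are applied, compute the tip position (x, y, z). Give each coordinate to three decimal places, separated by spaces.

-0.734 1.107 1.524

initial: κ=0.5109, φ=123.56°, ℓ=1.3778
cmd 1: set ℓ=2.2056 → (κ,φ,ℓ)=(0.5109,123.56°,2.2056) → tip=(-0.6173,0.9305,1.7676)
cmd 2: set κ=0.6502 → (κ,φ,ℓ)=(0.6502,123.56°,2.2056) → tip=(-0.7343,1.1069,1.5236)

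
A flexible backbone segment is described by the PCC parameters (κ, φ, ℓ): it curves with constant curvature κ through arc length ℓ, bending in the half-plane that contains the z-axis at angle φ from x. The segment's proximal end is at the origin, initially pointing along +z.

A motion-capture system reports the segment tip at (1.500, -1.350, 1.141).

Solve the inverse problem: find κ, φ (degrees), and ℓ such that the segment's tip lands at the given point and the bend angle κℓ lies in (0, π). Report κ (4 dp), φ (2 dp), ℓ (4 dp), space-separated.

ρ = √(x²+y²) = √(1.500² + -1.350²) = 2.01804
φ = atan2(y, x) mod 360° = atan2(-1.350, 1.500) = 318.0128°
|p|² = ρ² + z² = 2.01804² + 1.141² = 5.37438
κ = 2ρ / |p|² = 2×2.01804 / 5.37438 = 0.75099
θ = 2·atan2(ρ, z) = 2·atan2(2.01804, 1.141) = 2.11241 rad
ℓ = θ/κ = 2.11241/0.75099 = 2.81285

0.7510 318.01 2.8129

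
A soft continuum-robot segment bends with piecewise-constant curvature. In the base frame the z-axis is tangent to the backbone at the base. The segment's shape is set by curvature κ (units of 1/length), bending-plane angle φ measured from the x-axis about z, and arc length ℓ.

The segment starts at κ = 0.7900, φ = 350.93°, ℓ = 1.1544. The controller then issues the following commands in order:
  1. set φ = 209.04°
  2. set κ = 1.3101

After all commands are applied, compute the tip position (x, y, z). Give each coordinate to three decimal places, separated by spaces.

initial: κ=0.7900, φ=350.93°, ℓ=1.1544
cmd 1: set φ=209.04° → (κ,φ,ℓ)=(0.7900,209.04°,1.1544) → tip=(-0.4292,-0.2383,1.0009)
cmd 2: set κ=1.3101 → (κ,φ,ℓ)=(1.3101,209.04°,1.1544) → tip=(-0.6284,-0.3489,0.7620)

-0.628 -0.349 0.762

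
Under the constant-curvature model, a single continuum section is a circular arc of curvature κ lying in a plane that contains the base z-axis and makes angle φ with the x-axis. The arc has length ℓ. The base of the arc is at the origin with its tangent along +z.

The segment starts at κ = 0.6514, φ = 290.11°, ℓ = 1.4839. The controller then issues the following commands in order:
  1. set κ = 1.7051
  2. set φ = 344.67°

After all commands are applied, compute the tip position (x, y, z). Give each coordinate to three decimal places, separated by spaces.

initial: κ=0.6514, φ=290.11°, ℓ=1.4839
cmd 1: set κ=1.7051 → (κ,φ,ℓ)=(1.7051,290.11°,1.4839) → tip=(0.3668,-1.0017,0.3366)
cmd 2: set φ=344.67° → (κ,φ,ℓ)=(1.7051,344.67°,1.4839) → tip=(1.0288,-0.2820,0.3366)

1.029 -0.282 0.337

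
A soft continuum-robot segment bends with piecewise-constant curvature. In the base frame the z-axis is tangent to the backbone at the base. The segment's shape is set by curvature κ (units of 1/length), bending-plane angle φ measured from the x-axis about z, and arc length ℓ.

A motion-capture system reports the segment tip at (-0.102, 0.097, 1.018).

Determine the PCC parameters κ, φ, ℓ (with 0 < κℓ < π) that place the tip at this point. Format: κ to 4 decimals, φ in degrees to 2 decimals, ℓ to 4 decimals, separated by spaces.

0.2666 136.44 1.0309

ρ = √(x²+y²) = √(-0.102² + 0.097²) = 0.14076
φ = atan2(y, x) mod 360° = atan2(0.097, -0.102) = 136.4393°
|p|² = ρ² + z² = 0.14076² + 1.018² = 1.05614
κ = 2ρ / |p|² = 2×0.14076 / 1.05614 = 0.26655
θ = 2·atan2(ρ, z) = 2·atan2(0.14076, 1.018) = 0.27480 rad
ℓ = θ/κ = 0.27480/0.26655 = 1.03093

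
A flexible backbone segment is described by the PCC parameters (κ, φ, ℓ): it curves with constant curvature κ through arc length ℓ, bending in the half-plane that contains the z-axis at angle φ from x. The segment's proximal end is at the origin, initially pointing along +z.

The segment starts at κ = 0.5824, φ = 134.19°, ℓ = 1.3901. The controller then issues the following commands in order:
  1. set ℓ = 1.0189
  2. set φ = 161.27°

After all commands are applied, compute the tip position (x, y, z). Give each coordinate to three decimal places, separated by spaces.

initial: κ=0.5824, φ=134.19°, ℓ=1.3901
cmd 1: set ℓ=1.0189 → (κ,φ,ℓ)=(0.5824,134.19°,1.0189) → tip=(-0.2046,0.2105,0.9601)
cmd 2: set φ=161.27° → (κ,φ,ℓ)=(0.5824,161.27°,1.0189) → tip=(-0.2780,0.0943,0.9601)

-0.278 0.094 0.960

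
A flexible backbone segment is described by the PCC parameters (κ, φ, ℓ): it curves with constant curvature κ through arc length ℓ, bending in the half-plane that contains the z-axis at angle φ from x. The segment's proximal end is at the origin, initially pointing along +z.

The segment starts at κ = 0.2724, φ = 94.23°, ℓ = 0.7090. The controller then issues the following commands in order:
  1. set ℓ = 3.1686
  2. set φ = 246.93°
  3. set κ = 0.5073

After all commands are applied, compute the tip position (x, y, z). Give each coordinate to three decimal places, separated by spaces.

-0.801 -1.880 1.970

initial: κ=0.2724, φ=94.23°, ℓ=0.7090
cmd 1: set ℓ=3.1686 → (κ,φ,ℓ)=(0.2724,94.23°,3.1686) → tip=(-0.0948,1.2811,2.7896)
cmd 2: set φ=246.93° → (κ,φ,ℓ)=(0.2724,246.93°,3.1686) → tip=(-0.5034,-1.1819,2.7896)
cmd 3: set κ=0.5073 → (κ,φ,ℓ)=(0.5073,246.93°,3.1686) → tip=(-0.8007,-1.8800,1.9699)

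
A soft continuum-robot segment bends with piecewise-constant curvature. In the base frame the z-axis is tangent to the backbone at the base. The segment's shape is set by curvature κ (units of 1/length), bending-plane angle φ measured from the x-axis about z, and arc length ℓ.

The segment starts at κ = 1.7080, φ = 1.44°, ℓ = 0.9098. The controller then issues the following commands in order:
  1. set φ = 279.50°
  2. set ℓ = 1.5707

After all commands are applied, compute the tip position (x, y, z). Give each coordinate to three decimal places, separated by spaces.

initial: κ=1.7080, φ=1.44°, ℓ=0.9098
cmd 1: set φ=279.50° → (κ,φ,ℓ)=(1.7080,279.50°,0.9098) → tip=(0.0950,-0.5677,0.5854)
cmd 2: set ℓ=1.5707 → (κ,φ,ℓ)=(1.7080,279.50°,1.5707) → tip=(0.1833,-1.0952,0.2593)

0.183 -1.095 0.259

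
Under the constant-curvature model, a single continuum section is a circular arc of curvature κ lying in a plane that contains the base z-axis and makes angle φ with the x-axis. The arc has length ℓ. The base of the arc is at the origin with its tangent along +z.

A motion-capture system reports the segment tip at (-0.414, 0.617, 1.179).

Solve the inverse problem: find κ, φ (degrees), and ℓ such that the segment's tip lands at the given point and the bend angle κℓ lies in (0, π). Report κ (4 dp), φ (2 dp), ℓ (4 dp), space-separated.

ρ = √(x²+y²) = √(-0.414² + 0.617²) = 0.74302
φ = atan2(y, x) mod 360° = atan2(0.617, -0.414) = 123.8612°
|p|² = ρ² + z² = 0.74302² + 1.179² = 1.94213
κ = 2ρ / |p|² = 2×0.74302 / 1.94213 = 0.76517
θ = 2·atan2(ρ, z) = 2·atan2(0.74302, 1.179) = 1.12468 rad
ℓ = θ/κ = 1.12468/0.76517 = 1.46985

0.7652 123.86 1.4699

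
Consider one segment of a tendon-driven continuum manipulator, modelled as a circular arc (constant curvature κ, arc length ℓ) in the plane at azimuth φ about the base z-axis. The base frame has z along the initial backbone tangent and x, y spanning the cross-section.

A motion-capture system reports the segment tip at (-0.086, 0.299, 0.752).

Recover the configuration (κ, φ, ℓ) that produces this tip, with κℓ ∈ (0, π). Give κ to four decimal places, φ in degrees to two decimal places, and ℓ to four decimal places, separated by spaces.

ρ = √(x²+y²) = √(-0.086² + 0.299²) = 0.31112
φ = atan2(y, x) mod 360° = atan2(0.299, -0.086) = 106.0466°
|p|² = ρ² + z² = 0.31112² + 0.752² = 0.66230
κ = 2ρ / |p|² = 2×0.31112 / 0.66230 = 0.93952
θ = 2·atan2(ρ, z) = 2·atan2(0.31112, 0.752) = 0.78457 rad
ℓ = θ/κ = 0.78457/0.93952 = 0.83507

0.9395 106.05 0.8351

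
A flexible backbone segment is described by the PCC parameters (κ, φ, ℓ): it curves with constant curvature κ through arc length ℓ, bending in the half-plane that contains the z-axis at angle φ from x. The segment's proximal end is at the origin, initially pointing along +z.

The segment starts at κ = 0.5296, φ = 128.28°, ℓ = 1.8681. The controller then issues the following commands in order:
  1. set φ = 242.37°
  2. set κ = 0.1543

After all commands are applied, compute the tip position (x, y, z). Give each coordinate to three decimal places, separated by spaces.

initial: κ=0.5296, φ=128.28°, ℓ=1.8681
cmd 1: set φ=242.37° → (κ,φ,ℓ)=(0.5296,242.37°,1.8681) → tip=(-0.3947,-0.7541,1.5779)
cmd 2: set κ=0.1543 → (κ,φ,ℓ)=(0.1543,242.37°,1.8681) → tip=(-0.1240,-0.2369,1.8423)

-0.124 -0.237 1.842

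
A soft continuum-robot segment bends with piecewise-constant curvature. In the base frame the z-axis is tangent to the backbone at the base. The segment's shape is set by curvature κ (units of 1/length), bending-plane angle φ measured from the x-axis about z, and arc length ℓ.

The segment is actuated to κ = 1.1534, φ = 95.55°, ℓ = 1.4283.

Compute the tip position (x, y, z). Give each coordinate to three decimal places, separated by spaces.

θ = κ·ℓ = 1.1534 × 1.4283 = 1.64740 rad
ρ = (1 − cos θ)/κ = (1 − -0.07653)/1.1534 = 0.93335
z = sin θ / κ = 0.99707/1.1534 = 0.86446
x = ρ cos φ = 0.93335 × cos(95.55°) = -0.09027
y = ρ sin φ = 0.93335 × sin(95.55°) = 0.92898

-0.090 0.929 0.864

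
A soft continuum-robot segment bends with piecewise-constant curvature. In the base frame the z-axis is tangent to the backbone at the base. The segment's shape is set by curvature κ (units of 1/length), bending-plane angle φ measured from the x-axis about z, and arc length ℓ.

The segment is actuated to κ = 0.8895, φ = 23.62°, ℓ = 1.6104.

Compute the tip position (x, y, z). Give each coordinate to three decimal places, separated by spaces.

θ = κ·ℓ = 0.8895 × 1.6104 = 1.43245 rad
ρ = (1 − cos θ)/κ = (1 − 0.13790)/0.8895 = 0.96919
z = sin θ / κ = 0.99045/0.8895 = 1.11349
x = ρ cos φ = 0.96919 × cos(23.62°) = 0.88799
y = ρ sin φ = 0.96919 × sin(23.62°) = 0.38832

0.888 0.388 1.113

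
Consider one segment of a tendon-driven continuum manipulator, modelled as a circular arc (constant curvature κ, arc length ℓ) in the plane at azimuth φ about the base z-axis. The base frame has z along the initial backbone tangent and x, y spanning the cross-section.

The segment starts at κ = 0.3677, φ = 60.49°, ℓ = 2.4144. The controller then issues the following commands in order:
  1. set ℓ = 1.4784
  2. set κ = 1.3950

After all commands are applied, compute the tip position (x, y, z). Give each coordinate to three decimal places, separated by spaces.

0.520 0.918 0.632

initial: κ=0.3677, φ=60.49°, ℓ=2.4144
cmd 1: set ℓ=1.4784 → (κ,φ,ℓ)=(0.3677,60.49°,1.4784) → tip=(0.1931,0.3412,1.4067)
cmd 2: set κ=1.3950 → (κ,φ,ℓ)=(1.3950,60.49°,1.4784) → tip=(0.5198,0.9183,0.6320)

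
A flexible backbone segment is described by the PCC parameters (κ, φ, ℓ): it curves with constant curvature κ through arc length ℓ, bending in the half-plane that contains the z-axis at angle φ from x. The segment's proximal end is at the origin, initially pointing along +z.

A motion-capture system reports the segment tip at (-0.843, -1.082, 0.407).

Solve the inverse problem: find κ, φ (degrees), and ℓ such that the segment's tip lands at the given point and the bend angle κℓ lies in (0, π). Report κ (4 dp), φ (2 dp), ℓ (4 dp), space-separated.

ρ = √(x²+y²) = √(-0.843² + -1.082²) = 1.37163
φ = atan2(y, x) mod 360° = atan2(-1.082, -0.843) = 232.0774°
|p|² = ρ² + z² = 1.37163² + 0.407² = 2.04702
κ = 2ρ / |p|² = 2×1.37163 / 2.04702 = 1.34012
θ = 2·atan2(ρ, z) = 2·atan2(1.37163, 0.407) = 2.56469 rad
ℓ = θ/κ = 2.56469/1.34012 = 1.91377

1.3401 232.08 1.9138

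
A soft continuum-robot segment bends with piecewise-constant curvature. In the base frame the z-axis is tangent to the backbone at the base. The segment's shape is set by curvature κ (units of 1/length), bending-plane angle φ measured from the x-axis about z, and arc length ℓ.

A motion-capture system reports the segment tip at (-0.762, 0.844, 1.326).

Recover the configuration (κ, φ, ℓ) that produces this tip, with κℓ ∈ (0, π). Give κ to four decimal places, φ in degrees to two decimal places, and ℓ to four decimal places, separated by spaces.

ρ = √(x²+y²) = √(-0.762² + 0.844²) = 1.13709
φ = atan2(y, x) mod 360° = atan2(0.844, -0.762) = 132.0771°
|p|² = ρ² + z² = 1.13709² + 1.326² = 3.05126
κ = 2ρ / |p|² = 2×1.13709 / 3.05126 = 0.74533
θ = 2·atan2(ρ, z) = 2·atan2(1.13709, 1.326) = 1.41771 rad
ℓ = θ/κ = 1.41771/0.74533 = 1.90212

0.7453 132.08 1.9021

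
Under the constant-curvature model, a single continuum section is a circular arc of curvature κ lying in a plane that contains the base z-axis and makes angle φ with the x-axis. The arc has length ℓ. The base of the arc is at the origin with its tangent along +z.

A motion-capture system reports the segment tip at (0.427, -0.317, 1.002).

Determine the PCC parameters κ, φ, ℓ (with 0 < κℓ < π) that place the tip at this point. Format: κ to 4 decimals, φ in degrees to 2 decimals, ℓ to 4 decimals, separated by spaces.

0.8265 323.41 1.1807

ρ = √(x²+y²) = √(0.427² + -0.317²) = 0.53181
φ = atan2(y, x) mod 360° = atan2(-0.317, 0.427) = 323.4102°
|p|² = ρ² + z² = 0.53181² + 1.002² = 1.28682
κ = 2ρ / |p|² = 2×0.53181 / 1.28682 = 0.82654
θ = 2·atan2(ρ, z) = 2·atan2(0.53181, 1.002) = 0.97588 rad
ℓ = θ/κ = 0.97588/0.82654 = 1.18068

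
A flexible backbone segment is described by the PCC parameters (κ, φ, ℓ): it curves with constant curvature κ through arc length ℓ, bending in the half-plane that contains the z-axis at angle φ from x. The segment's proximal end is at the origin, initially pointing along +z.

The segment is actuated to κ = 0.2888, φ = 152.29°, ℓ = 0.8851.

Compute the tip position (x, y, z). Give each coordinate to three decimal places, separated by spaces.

-0.100 0.052 0.875

θ = κ·ℓ = 0.2888 × 0.8851 = 0.25562 rad
ρ = (1 − cos θ)/κ = (1 − 0.96751)/0.2888 = 0.11251
z = sin θ / κ = 0.25284/0.2888 = 0.87549
x = ρ cos φ = 0.11251 × cos(152.29°) = -0.09961
y = ρ sin φ = 0.11251 × sin(152.29°) = 0.05232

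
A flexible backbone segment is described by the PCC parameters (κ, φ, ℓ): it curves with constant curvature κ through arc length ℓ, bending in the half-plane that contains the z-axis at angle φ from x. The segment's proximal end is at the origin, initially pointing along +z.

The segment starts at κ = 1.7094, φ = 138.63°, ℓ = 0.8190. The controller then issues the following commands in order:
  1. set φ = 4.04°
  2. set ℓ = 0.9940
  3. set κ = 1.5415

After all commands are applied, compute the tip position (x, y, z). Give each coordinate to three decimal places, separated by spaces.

0.622 0.044 0.648

initial: κ=1.7094, φ=138.63°, ℓ=0.8190
cmd 1: set φ=4.04° → (κ,φ,ℓ)=(1.7094,4.04°,0.8190) → tip=(0.4844,0.0342,0.5765)
cmd 2: set ℓ=0.9940 → (κ,φ,ℓ)=(1.7094,4.04°,0.9940) → tip=(0.6582,0.0465,0.5802)
cmd 3: set κ=1.5415 → (κ,φ,ℓ)=(1.5415,4.04°,0.9940) → tip=(0.6222,0.0439,0.6482)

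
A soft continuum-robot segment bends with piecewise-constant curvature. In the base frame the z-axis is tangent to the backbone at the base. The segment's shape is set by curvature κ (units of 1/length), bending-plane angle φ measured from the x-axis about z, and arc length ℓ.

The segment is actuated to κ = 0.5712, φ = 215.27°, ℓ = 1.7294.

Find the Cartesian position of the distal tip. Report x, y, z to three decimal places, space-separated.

-0.642 -0.454 1.462

θ = κ·ℓ = 0.5712 × 1.7294 = 0.98783 rad
ρ = (1 − cos θ)/κ = (1 − 0.55050)/0.5712 = 0.78694
z = sin θ / κ = 0.83484/0.5712 = 1.46155
x = ρ cos φ = 0.78694 × cos(215.27°) = -0.64249
y = ρ sin φ = 0.78694 × sin(215.27°) = -0.45440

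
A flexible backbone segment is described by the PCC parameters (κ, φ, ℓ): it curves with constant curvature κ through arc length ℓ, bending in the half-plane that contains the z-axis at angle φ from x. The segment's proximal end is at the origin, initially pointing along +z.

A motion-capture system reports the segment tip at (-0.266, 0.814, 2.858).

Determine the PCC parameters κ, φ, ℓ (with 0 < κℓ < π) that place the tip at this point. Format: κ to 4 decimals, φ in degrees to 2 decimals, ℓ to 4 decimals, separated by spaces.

ρ = √(x²+y²) = √(-0.266² + 0.814²) = 0.85636
φ = atan2(y, x) mod 360° = atan2(0.814, -0.266) = 108.0964°
|p|² = ρ² + z² = 0.85636² + 2.858² = 8.90152
κ = 2ρ / |p|² = 2×0.85636 / 8.90152 = 0.19241
θ = 2·atan2(ρ, z) = 2·atan2(0.85636, 2.858) = 0.58225 rad
ℓ = θ/κ = 0.58225/0.19241 = 3.02611

0.1924 108.10 3.0261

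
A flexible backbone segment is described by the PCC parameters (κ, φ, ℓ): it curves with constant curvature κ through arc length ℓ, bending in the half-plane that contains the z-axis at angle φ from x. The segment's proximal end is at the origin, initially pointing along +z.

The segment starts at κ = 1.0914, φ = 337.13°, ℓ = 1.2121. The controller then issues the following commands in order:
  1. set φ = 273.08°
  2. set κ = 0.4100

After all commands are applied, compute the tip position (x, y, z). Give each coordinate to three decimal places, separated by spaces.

0.016 -0.295 1.163

initial: κ=1.0914, φ=337.13°, ℓ=1.2121
cmd 1: set φ=273.08° → (κ,φ,ℓ)=(1.0914,273.08°,1.2121) → tip=(0.0372,-0.6904,0.8882)
cmd 2: set κ=0.4100 → (κ,φ,ℓ)=(0.4100,273.08°,1.2121) → tip=(0.0159,-0.2946,1.1628)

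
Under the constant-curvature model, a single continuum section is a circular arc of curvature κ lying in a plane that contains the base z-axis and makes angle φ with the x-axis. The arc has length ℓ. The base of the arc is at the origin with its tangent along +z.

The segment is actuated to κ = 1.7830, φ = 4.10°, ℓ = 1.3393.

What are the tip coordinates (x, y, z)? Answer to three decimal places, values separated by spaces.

θ = κ·ℓ = 1.7830 × 1.3393 = 2.38797 rad
ρ = (1 − cos θ)/κ = (1 − -0.72922)/1.7830 = 0.96984
z = sin θ / κ = 0.68428/1.7830 = 0.38378
x = ρ cos φ = 0.96984 × cos(4.10°) = 0.96735
y = ρ sin φ = 0.96984 × sin(4.10°) = 0.06934

0.967 0.069 0.384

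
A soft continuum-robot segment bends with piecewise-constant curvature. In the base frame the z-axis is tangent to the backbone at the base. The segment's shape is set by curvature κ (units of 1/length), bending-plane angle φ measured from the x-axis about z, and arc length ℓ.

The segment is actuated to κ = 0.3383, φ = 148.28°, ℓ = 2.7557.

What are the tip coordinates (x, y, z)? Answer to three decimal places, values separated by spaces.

θ = κ·ℓ = 0.3383 × 2.7557 = 0.93225 rad
ρ = (1 − cos θ)/κ = (1 − 0.59603)/0.3383 = 1.19413
z = sin θ / κ = 0.80297/0.3383 = 2.37353
x = ρ cos φ = 1.19413 × cos(148.28°) = -1.01576
y = ρ sin φ = 1.19413 × sin(148.28°) = 0.62784

-1.016 0.628 2.374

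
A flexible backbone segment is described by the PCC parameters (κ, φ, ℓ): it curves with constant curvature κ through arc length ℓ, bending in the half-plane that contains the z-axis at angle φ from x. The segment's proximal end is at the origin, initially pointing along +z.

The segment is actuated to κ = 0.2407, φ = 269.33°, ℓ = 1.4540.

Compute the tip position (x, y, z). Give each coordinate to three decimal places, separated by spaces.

θ = κ·ℓ = 0.2407 × 1.4540 = 0.34998 rad
ρ = (1 − cos θ)/κ = (1 − 0.93938)/0.2407 = 0.25185
z = sin θ / κ = 0.34288/0.2407 = 1.42450
x = ρ cos φ = 0.25185 × cos(269.33°) = -0.00294
y = ρ sin φ = 0.25185 × sin(269.33°) = -0.25183

-0.003 -0.252 1.424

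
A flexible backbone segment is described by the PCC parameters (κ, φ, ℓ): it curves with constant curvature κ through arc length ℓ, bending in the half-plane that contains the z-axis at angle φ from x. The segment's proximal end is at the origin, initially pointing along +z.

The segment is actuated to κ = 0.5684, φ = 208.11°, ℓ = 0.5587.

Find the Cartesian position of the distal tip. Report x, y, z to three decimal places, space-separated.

-0.078 -0.041 0.549

θ = κ·ℓ = 0.5684 × 0.5587 = 0.31757 rad
ρ = (1 − cos θ)/κ = (1 − 0.95000)/0.5684 = 0.08797
z = sin θ / κ = 0.31225/0.5684 = 0.54936
x = ρ cos φ = 0.08797 × cos(208.11°) = -0.07759
y = ρ sin φ = 0.08797 × sin(208.11°) = -0.04145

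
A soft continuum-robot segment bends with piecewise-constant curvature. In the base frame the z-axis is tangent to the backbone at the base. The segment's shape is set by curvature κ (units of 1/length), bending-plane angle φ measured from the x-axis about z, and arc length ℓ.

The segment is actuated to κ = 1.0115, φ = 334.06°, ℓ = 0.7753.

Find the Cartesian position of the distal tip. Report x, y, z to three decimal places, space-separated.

θ = κ·ℓ = 1.0115 × 0.7753 = 0.78422 rad
ρ = (1 − cos θ)/κ = (1 − 0.70794)/1.0115 = 0.28874
z = sin θ / κ = 0.70627/1.0115 = 0.69824
x = ρ cos φ = 0.28874 × cos(334.06°) = 0.25965
y = ρ sin φ = 0.28874 × sin(334.06°) = -0.12630

0.260 -0.126 0.698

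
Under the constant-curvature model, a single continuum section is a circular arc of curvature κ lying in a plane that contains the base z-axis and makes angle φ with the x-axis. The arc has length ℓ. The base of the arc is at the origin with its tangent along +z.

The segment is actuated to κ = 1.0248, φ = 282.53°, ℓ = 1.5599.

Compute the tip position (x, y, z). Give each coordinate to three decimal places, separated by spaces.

0.218 -0.979 0.975

θ = κ·ℓ = 1.0248 × 1.5599 = 1.59859 rad
ρ = (1 − cos θ)/κ = (1 − -0.02779)/1.0248 = 1.00291
z = sin θ / κ = 0.99961/1.0248 = 0.97542
x = ρ cos φ = 1.00291 × cos(282.53°) = 0.21758
y = ρ sin φ = 1.00291 × sin(282.53°) = -0.97903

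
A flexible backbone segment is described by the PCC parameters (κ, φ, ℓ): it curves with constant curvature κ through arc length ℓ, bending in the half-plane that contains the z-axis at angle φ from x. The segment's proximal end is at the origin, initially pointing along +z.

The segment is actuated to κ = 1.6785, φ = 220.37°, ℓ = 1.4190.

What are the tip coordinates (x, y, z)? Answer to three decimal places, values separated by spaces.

θ = κ·ℓ = 1.6785 × 1.4190 = 2.38179 rad
ρ = (1 − cos θ)/κ = (1 − -0.72497)/1.6785 = 1.02769
z = sin θ / κ = 0.68878/1.6785 = 0.41035
x = ρ cos φ = 1.02769 × cos(220.37°) = -0.78297
y = ρ sin φ = 1.02769 × sin(220.37°) = -0.66565

-0.783 -0.666 0.410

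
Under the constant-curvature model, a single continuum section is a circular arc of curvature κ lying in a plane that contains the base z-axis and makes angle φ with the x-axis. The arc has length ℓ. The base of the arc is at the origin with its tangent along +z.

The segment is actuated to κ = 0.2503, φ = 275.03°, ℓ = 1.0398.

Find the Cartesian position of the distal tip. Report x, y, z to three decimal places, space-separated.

θ = κ·ℓ = 0.2503 × 1.0398 = 0.26026 rad
ρ = (1 − cos θ)/κ = (1 − 0.96632)/0.2503 = 0.13455
z = sin θ / κ = 0.25733/0.2503 = 1.02810
x = ρ cos φ = 0.13455 × cos(275.03°) = 0.01180
y = ρ sin φ = 0.13455 × sin(275.03°) = -0.13403

0.012 -0.134 1.028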